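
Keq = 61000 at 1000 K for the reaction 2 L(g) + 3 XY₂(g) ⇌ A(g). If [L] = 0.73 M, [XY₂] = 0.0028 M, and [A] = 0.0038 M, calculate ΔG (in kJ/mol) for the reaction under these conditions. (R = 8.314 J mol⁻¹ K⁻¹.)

Q = [A] / ([L]²·[XY₂]³) = (0.0038) / ((0.73)²·(0.0028)³) = 3.25e5
ΔG = RT ln(Q/Keq) = (8.314 J mol⁻¹ K⁻¹)(1000 K) × ln(3.25e5/61000)
   = (8.314 kJ/mol)(1.673) = 13.9 kJ/mol
ΔG > 0, so the forward reaction is non-spontaneous (proceeds in reverse).

ΔG = 13.9 kJ/mol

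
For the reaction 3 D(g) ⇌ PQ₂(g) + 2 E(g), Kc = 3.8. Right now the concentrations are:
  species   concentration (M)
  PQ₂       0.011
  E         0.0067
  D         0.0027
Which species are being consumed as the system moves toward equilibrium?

PQ₂, E (products)

Qc = [PQ₂]·[E]² / [D]³ = (0.011)·(0.0067)² / (0.0027)³ = 25
Qc = 25 > Kc = 3.8: net reverse reaction.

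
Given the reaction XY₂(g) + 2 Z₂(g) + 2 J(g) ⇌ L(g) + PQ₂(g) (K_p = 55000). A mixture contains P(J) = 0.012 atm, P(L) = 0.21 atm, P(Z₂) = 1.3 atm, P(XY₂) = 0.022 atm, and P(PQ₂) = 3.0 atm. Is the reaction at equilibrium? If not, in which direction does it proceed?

in the reverse direction

Q_p = P(L)·P(PQ₂) / (P(XY₂)·P(Z₂)²·P(J)²) = (0.21)·(3.0) / ((0.022)·(1.3)²·(0.012)²) = 1.2×10⁵
Q_p = 1.2×10⁵ > K_p = 55000, so the reverse reaction proceeds.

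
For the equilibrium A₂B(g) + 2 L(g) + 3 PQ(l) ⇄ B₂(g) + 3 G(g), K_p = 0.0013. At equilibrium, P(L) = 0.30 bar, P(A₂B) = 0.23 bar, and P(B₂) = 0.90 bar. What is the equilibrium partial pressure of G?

P(G) = 0.031 bar

(PQ is a pure liquid — omitted from K_p.)
At equilibrium, K_p = P(B₂)·P(G)³ / (P(A₂B)·P(L)²) = 0.0013.
(0.90)·(P(G))³ / ((0.23)·(0.30)²) = 0.0013
P(G)³ = 2.99×10⁻⁵ ⇒ P(G) = 0.031 bar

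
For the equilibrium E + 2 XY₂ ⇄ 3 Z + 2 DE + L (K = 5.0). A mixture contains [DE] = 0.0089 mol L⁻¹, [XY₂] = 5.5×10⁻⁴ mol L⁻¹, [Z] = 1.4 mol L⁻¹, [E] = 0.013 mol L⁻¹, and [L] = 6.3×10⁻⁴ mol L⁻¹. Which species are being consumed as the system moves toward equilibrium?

Q = [Z]³·[DE]²·[L] / ([E]·[XY₂]²) = (1.4)³·(0.0089)²·(6.3×10⁻⁴) / ((0.013)·(5.5×10⁻⁴)²) = 35
Q = 35 > K = 5.0: net reverse reaction.

Z, DE, L (products)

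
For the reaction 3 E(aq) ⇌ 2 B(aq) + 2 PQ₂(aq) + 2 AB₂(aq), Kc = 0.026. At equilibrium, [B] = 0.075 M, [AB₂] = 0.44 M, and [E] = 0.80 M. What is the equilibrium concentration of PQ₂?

[PQ₂] = 3.5 M

At equilibrium, Kc = [B]²·[PQ₂]²·[AB₂]² / [E]³ = 0.026.
(0.075)²·([PQ₂])²·(0.44)² / (0.80)³ = 0.026
[PQ₂]² = 12.2 ⇒ [PQ₂] = 3.5 M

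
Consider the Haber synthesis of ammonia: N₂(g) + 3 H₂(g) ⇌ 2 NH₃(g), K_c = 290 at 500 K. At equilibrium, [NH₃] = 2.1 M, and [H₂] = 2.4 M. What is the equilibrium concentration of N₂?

At equilibrium, K_c = [NH₃]² / ([N₂]·[H₂]³) = 290.
(2.1)² / (([N₂])·(2.4)³) = 290
[N₂] = 0.00110 = 0.0011 M

[N₂] = 0.0011 M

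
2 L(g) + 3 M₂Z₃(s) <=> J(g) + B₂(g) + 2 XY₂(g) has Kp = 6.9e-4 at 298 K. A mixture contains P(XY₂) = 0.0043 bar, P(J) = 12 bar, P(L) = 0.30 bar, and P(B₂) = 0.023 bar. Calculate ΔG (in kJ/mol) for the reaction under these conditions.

ΔG = -6.19 kJ/mol

(M₂Z₃ is a pure solid — omitted from Qp.)
Qp = P(J)·P(B₂)·P(XY₂)² / P(L)² = (12)·(0.023)·(0.0043)² / (0.30)² = 5.67e-5
ΔG = RT ln(Qp/Kp) = (8.314 J mol⁻¹ K⁻¹)(298 K) × ln(5.67e-5/6.9e-4)
   = (2.478 kJ/mol)(-2.499) = -6.19 kJ/mol
ΔG < 0, so the forward reaction is spontaneous (proceeds forward).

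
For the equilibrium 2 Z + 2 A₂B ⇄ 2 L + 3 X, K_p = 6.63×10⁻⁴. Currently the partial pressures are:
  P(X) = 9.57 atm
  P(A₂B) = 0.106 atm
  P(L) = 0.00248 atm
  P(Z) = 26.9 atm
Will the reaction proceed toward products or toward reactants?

at equilibrium

Q_p = P(L)²·P(X)³ / (P(Z)²·P(A₂B)²) = (0.00248)²·(9.57)³ / ((26.9)²·(0.106)²) = 6.63×10⁻⁴
Q_p = 6.63×10⁻⁴ = K_p, so the system is already at equilibrium.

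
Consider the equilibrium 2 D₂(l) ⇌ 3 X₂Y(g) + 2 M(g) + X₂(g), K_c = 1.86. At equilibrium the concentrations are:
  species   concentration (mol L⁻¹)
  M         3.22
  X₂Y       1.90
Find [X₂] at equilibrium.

[X₂] = 0.0262 mol L⁻¹

(D₂ is a pure liquid — omitted from K_c.)
At equilibrium, K_c = [X₂Y]³·[M]²·[X₂] = 1.86.
(1.90)³·(3.22)²·([X₂]) = 1.86
[X₂] = 0.0262 mol L⁻¹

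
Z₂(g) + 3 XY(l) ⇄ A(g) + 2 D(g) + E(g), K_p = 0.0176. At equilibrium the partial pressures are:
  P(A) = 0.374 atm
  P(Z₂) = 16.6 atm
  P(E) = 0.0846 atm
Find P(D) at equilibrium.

(XY is a pure liquid — omitted from K_p.)
At equilibrium, K_p = P(A)·P(D)²·P(E) / P(Z₂) = 0.0176.
(0.374)·(P(D))²·(0.0846) / (16.6) = 0.0176
P(D)² = 9.23 ⇒ P(D) = 3.04 atm

P(D) = 3.04 atm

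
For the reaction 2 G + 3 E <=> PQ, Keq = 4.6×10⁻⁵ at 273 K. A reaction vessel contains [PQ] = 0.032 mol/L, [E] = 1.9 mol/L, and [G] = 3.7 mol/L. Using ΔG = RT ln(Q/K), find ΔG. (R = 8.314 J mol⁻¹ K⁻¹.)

Q = [PQ] / ([G]²·[E]³) = (0.032) / ((3.7)²·(1.9)³) = 3.41×10⁻⁴
ΔG = RT ln(Q/Keq) = (8.314 J mol⁻¹ K⁻¹)(273 K) × ln(3.41×10⁻⁴/4.6×10⁻⁵)
   = (2.270 kJ/mol)(2.003) = 4.55 kJ/mol
ΔG > 0, so the forward reaction is non-spontaneous (proceeds in reverse).

ΔG = 4.55 kJ/mol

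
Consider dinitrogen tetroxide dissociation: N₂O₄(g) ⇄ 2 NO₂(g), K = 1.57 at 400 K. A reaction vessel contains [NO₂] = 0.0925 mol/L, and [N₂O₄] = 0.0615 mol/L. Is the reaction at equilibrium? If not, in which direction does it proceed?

Q = [NO₂]² / [N₂O₄] = (0.0925)² / (0.0615) = 0.139
Q = 0.139 < K = 1.57, so the forward reaction proceeds.

to the right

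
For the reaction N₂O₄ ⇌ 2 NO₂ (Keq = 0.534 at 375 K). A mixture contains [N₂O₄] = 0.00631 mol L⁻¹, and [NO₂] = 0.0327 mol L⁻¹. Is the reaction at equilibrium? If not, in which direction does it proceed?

in the forward direction

Q = [NO₂]² / [N₂O₄] = (0.0327)² / (0.00631) = 0.169
Q = 0.169 < Keq = 0.534, so the forward reaction proceeds.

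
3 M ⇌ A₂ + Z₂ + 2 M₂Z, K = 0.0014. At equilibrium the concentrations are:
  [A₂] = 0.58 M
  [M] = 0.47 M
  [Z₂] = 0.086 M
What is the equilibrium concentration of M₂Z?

[M₂Z] = 0.054 M

At equilibrium, K = [A₂]·[Z₂]·[M₂Z]² / [M]³ = 0.0014.
(0.58)·(0.086)·([M₂Z])² / (0.47)³ = 0.0014
[M₂Z]² = 0.00291 ⇒ [M₂Z] = 0.054 M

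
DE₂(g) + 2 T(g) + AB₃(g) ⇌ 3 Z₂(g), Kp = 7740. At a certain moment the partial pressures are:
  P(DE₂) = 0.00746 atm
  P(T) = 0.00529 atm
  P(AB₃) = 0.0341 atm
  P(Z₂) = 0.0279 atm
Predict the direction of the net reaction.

Qp = P(Z₂)³ / (P(DE₂)·P(T)²·P(AB₃)) = (0.0279)³ / ((0.00746)·(0.00529)²·(0.0341)) = 3050
Qp = 3050 < Kp = 7740, so the forward reaction proceeds.

to the right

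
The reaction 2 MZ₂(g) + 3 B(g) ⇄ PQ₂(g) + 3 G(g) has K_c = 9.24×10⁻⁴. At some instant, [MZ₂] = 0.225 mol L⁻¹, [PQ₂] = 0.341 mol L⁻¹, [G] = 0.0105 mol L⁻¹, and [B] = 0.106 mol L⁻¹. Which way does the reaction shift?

to the left

Q_c = [PQ₂]·[G]³ / ([MZ₂]²·[B]³) = (0.341)·(0.0105)³ / ((0.225)²·(0.106)³) = 0.00655
Q_c = 0.00655 > K_c = 9.24×10⁻⁴, so the reverse reaction proceeds.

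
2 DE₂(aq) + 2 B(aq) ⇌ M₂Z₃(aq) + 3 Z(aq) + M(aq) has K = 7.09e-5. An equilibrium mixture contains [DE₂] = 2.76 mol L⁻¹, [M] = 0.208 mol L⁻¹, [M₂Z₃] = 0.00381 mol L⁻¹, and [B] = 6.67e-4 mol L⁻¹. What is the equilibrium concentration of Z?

[Z] = 0.00672 mol L⁻¹

At equilibrium, K = [M₂Z₃]·[Z]³·[M] / ([DE₂]²·[B]²) = 7.09e-5.
(0.00381)·([Z])³·(0.208) / ((2.76)²·(6.67e-4)²) = 7.09e-5
[Z]³ = 3.03e-7 ⇒ [Z] = 0.00672 mol L⁻¹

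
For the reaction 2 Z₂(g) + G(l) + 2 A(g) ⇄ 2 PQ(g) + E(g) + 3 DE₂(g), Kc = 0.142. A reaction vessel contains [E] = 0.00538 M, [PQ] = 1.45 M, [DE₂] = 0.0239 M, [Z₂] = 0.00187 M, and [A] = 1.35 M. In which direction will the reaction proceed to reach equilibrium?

in the forward direction

(G is a pure liquid — omitted from Qc.)
Qc = [PQ]²·[E]·[DE₂]³ / ([Z₂]²·[A]²) = (1.45)²·(0.00538)·(0.0239)³ / ((0.00187)²·(1.35)²) = 0.0242
Qc = 0.0242 < Kc = 0.142, so the forward reaction proceeds.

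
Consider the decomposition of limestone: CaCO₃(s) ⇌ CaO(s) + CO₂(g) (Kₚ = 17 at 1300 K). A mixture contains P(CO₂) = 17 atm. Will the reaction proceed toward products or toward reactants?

at equilibrium

(CaCO₃, CaO are pure solids — omitted from Qₚ.)
Qₚ = P(CO₂) = 17
Qₚ = 17 = Kₚ, so the system is already at equilibrium.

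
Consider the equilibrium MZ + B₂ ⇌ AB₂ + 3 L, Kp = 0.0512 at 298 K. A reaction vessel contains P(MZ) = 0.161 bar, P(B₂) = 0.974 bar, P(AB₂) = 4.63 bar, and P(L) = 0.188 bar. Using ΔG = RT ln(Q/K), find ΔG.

ΔG = 3.33 kJ/mol

Qp = P(AB₂)·P(L)³ / (P(MZ)·P(B₂)) = (4.63)·(0.188)³ / ((0.161)·(0.974)) = 0.196
ΔG = RT ln(Qp/Kp) = (8.314 J mol⁻¹ K⁻¹)(298 K) × ln(0.196/0.0512)
   = (2.478 kJ/mol)(1.342) = 3.33 kJ/mol
ΔG > 0, so the forward reaction is non-spontaneous (proceeds in reverse).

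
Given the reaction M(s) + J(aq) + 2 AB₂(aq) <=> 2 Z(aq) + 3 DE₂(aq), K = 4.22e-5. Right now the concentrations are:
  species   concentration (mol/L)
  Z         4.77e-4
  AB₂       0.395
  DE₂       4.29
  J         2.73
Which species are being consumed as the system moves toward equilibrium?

none (at equilibrium)

(M is a pure solid — omitted from Q.)
Q = [Z]²·[DE₂]³ / ([J]·[AB₂]²) = (4.77e-4)²·(4.29)³ / ((2.73)·(0.395)²) = 4.22e-5
Q = 4.22e-5 = K; the system is at equilibrium.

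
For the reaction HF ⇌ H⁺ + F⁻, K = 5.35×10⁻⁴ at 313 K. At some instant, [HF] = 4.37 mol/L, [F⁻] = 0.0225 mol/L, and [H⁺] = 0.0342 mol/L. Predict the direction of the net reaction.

Q = [H⁺]·[F⁻] / [HF] = (0.0342)·(0.0225) / (4.37) = 1.76×10⁻⁴
Q = 1.76×10⁻⁴ < K = 5.35×10⁻⁴, so the forward reaction proceeds.

to the right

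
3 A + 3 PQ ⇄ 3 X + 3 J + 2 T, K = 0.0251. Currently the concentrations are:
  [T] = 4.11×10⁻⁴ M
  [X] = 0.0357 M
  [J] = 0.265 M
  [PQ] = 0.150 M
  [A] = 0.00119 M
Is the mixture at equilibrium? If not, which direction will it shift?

Q = [X]³·[J]³·[T]² / ([A]³·[PQ]³) = (0.0357)³·(0.265)³·(4.11×10⁻⁴)² / ((0.00119)³·(0.150)³) = 0.0251
Q = 0.0251 = K; the system is at equilibrium.

yes, at equilibrium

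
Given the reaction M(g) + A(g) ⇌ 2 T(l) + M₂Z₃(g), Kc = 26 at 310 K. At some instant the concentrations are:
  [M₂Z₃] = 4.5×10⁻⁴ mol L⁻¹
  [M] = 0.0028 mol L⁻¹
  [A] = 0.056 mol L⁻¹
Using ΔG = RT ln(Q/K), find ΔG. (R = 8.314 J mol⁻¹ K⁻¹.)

ΔG = -5.68 kJ/mol

(T is a pure liquid — omitted from Qc.)
Qc = [M₂Z₃] / ([M]·[A]) = (4.5×10⁻⁴) / ((0.0028)·(0.056)) = 2.87
ΔG = RT ln(Qc/Kc) = (8.314 J mol⁻¹ K⁻¹)(310 K) × ln(2.87/26)
   = (2.577 kJ/mol)(-2.204) = -5.68 kJ/mol
ΔG < 0, so the forward reaction is spontaneous (proceeds forward).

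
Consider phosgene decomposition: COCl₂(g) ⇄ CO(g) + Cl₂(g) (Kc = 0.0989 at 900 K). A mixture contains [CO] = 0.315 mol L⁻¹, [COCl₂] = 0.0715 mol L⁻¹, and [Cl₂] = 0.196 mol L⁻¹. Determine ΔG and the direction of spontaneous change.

Qc = [CO]·[Cl₂] / [COCl₂] = (0.315)·(0.196) / (0.0715) = 0.863
ΔG = RT ln(Qc/Kc) = (8.314 J mol⁻¹ K⁻¹)(900 K) × ln(0.863/0.0989)
   = (7.483 kJ/mol)(2.166) = 16.2 kJ/mol
ΔG > 0, so the forward reaction is non-spontaneous (proceeds in reverse).

ΔG = 16.2 kJ/mol; the forward reaction is non-spontaneous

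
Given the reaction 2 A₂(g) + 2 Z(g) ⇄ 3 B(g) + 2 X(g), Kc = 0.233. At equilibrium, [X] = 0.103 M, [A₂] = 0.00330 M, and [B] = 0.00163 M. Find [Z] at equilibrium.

[Z] = 0.00426 M

At equilibrium, Kc = [B]³·[X]² / ([A₂]²·[Z]²) = 0.233.
(0.00163)³·(0.103)² / ((0.00330)²·([Z])²) = 0.233
[Z]² = 1.81×10⁻⁵ ⇒ [Z] = 0.00426 M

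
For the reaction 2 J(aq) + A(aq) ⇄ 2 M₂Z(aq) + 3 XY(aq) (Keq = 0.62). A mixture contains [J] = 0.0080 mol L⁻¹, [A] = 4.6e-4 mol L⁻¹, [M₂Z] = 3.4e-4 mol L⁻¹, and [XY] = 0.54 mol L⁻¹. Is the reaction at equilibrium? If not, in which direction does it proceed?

neither direction; the system is at equilibrium

Q = [M₂Z]²·[XY]³ / ([J]²·[A]) = (3.4e-4)²·(0.54)³ / ((0.0080)²·(4.6e-4)) = 0.62
Q = 0.62 = Keq, so the system is already at equilibrium.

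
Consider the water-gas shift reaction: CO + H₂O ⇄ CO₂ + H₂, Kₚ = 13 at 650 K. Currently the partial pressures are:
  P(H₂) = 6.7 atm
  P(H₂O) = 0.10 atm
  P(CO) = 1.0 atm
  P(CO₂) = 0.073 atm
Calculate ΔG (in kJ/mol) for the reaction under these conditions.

Qₚ = P(CO₂)·P(H₂) / (P(CO)·P(H₂O)) = (0.073)·(6.7) / ((1.0)·(0.10)) = 4.89
ΔG = RT ln(Qₚ/Kₚ) = (8.314 J mol⁻¹ K⁻¹)(650 K) × ln(4.89/13)
   = (5.404 kJ/mol)(-0.9778) = -5.28 kJ/mol
ΔG < 0, so the forward reaction is spontaneous (proceeds forward).

ΔG = -5.28 kJ/mol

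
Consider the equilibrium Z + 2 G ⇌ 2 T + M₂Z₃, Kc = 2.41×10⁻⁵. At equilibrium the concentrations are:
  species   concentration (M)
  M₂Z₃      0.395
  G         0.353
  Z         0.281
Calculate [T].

At equilibrium, Kc = [T]²·[M₂Z₃] / ([Z]·[G]²) = 2.41×10⁻⁵.
([T])²·(0.395) / ((0.281)·(0.353)²) = 2.41×10⁻⁵
[T]² = 2.14×10⁻⁶ ⇒ [T] = 0.00146 M

[T] = 0.00146 M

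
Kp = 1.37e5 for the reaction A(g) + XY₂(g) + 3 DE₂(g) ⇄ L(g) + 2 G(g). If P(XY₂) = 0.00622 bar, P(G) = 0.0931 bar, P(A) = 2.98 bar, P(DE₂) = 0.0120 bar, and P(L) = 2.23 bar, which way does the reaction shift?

Qp = P(L)·P(G)² / (P(A)·P(XY₂)·P(DE₂)³) = (2.23)·(0.0931)² / ((2.98)·(0.00622)·(0.0120)³) = 6.03e5
Qp = 6.03e5 > Kp = 1.37e5, so the reverse reaction proceeds.

toward reactants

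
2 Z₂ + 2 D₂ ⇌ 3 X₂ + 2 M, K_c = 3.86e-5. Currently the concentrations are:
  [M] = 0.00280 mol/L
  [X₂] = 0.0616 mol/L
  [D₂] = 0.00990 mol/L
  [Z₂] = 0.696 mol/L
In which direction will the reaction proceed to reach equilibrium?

Q_c = [X₂]³·[M]² / ([Z₂]²·[D₂]²) = (0.0616)³·(0.00280)² / ((0.696)²·(0.00990)²) = 3.86e-5
Q_c = 3.86e-5 = K_c, so the system is already at equilibrium.

at equilibrium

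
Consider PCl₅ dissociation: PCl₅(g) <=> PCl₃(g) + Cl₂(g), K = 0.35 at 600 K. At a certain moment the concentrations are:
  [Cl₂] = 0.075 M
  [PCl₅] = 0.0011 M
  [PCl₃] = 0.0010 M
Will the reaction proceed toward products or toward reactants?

toward products

Q = [PCl₃]·[Cl₂] / [PCl₅] = (0.0010)·(0.075) / (0.0011) = 0.068
Q = 0.068 < K = 0.35, so the forward reaction proceeds.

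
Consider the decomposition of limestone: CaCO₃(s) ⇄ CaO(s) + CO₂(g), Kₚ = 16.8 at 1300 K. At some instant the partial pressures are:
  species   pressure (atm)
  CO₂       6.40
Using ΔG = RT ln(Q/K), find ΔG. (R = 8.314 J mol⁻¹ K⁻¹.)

(CaCO₃, CaO are pure solids — omitted from Qₚ.)
Qₚ = P(CO₂) = 6.40
ΔG = RT ln(Qₚ/Kₚ) = (8.314 J mol⁻¹ K⁻¹)(1300 K) × ln(6.40/16.8)
   = (10.81 kJ/mol)(-0.9651) = -10.4 kJ/mol
ΔG < 0, so the forward reaction is spontaneous (proceeds forward).

ΔG = -10.4 kJ/mol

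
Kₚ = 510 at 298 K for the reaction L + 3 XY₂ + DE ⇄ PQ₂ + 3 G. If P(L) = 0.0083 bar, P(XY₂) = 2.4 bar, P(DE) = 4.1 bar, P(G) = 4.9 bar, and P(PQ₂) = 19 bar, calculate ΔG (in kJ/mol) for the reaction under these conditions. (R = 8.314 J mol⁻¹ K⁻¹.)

ΔG = 5.53 kJ/mol

Qₚ = P(PQ₂)·P(G)³ / (P(L)·P(XY₂)³·P(DE)) = (19)·(4.9)³ / ((0.0083)·(2.4)³·(4.1)) = 4750
ΔG = RT ln(Qₚ/Kₚ) = (8.314 J mol⁻¹ K⁻¹)(298 K) × ln(4750/510)
   = (2.478 kJ/mol)(2.231) = 5.53 kJ/mol
ΔG > 0, so the forward reaction is non-spontaneous (proceeds in reverse).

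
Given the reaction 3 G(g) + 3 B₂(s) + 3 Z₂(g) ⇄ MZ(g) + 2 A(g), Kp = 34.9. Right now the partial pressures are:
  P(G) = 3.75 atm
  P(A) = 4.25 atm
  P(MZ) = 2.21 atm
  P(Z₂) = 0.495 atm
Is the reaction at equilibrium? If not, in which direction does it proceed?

(B₂ is a pure solid — omitted from Qp.)
Qp = P(MZ)·P(A)² / (P(G)³·P(Z₂)³) = (2.21)·(4.25)² / ((3.75)³·(0.495)³) = 6.24
Qp = 6.24 < Kp = 34.9, so the forward reaction proceeds.

forward (toward products)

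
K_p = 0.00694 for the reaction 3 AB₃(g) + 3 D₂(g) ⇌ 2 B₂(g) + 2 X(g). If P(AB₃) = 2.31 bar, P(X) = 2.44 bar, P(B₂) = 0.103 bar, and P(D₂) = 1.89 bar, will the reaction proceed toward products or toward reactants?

Q_p = P(B₂)²·P(X)² / (P(AB₃)³·P(D₂)³) = (0.103)²·(2.44)² / ((2.31)³·(1.89)³) = 7.59e-4
Q_p = 7.59e-4 < K_p = 0.00694, so the forward reaction proceeds.

toward products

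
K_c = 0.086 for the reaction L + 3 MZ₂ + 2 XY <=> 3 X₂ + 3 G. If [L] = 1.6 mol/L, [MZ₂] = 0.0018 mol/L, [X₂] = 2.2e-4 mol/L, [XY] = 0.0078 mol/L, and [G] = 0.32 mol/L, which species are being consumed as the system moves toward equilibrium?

X₂, G (products)

Q_c = [X₂]³·[G]³ / ([L]·[MZ₂]³·[XY]²) = (2.2e-4)³·(0.32)³ / ((1.6)·(0.0018)³·(0.0078)²) = 0.61
Q_c = 0.61 > K_c = 0.086: net reverse reaction.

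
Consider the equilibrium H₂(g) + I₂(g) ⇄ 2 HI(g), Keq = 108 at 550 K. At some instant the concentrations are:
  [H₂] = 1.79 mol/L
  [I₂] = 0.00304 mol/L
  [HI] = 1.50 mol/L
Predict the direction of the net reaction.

toward reactants

Q = [HI]² / ([H₂]·[I₂]) = (1.50)² / ((1.79)·(0.00304)) = 413
Q = 413 > Keq = 108, so the reverse reaction proceeds.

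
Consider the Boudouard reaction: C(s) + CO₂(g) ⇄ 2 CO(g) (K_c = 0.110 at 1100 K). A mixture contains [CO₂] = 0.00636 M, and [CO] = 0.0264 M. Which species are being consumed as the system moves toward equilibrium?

(C is a pure solid — omitted from Q_c.)
Q_c = [CO]² / [CO₂] = (0.0264)² / (0.00636) = 0.110
Q_c = 0.110 = K_c; the system is at equilibrium.

none (at equilibrium)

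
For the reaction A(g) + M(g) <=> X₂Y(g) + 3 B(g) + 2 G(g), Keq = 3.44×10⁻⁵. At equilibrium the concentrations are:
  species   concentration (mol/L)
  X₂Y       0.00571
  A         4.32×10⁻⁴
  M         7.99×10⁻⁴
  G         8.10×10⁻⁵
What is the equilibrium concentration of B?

At equilibrium, Keq = [X₂Y]·[B]³·[G]² / ([A]·[M]) = 3.44×10⁻⁵.
(0.00571)·([B])³·(8.10×10⁻⁵)² / ((4.32×10⁻⁴)·(7.99×10⁻⁴)) = 3.44×10⁻⁵
[B]³ = 0.317 ⇒ [B] = 0.682 mol/L

[B] = 0.682 mol/L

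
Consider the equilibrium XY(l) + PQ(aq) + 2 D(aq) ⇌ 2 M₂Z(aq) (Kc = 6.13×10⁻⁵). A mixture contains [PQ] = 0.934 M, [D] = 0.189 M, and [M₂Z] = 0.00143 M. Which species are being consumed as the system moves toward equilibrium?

none (at equilibrium)

(XY is a pure liquid — omitted from Qc.)
Qc = [M₂Z]² / ([PQ]·[D]²) = (0.00143)² / ((0.934)·(0.189)²) = 6.13×10⁻⁵
Qc = 6.13×10⁻⁵ = Kc; the system is at equilibrium.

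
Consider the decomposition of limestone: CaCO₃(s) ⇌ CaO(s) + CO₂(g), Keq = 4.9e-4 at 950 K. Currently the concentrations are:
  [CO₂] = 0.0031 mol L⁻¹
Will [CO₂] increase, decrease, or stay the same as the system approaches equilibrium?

decrease

(CaCO₃, CaO are pure solids — omitted from Q.)
Q = [CO₂] = 0.0031
Q = 0.0031 > Keq = 4.9e-4: net reverse reaction.
CO₂ is a product, so it decreases.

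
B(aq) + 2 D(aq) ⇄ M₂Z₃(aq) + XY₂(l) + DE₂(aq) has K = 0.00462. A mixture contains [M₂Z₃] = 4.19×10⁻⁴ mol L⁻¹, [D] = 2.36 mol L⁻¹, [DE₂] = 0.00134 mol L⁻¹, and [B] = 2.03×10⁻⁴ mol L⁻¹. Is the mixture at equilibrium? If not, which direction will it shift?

(XY₂ is a pure liquid — omitted from Q.)
Q = [M₂Z₃]·[DE₂] / ([B]·[D]²) = (4.19×10⁻⁴)·(0.00134) / ((2.03×10⁻⁴)·(2.36)²) = 4.97×10⁻⁴
Q = 4.97×10⁻⁴ < K = 0.00462: net forward reaction.

no; Q < K, reaction proceeds forward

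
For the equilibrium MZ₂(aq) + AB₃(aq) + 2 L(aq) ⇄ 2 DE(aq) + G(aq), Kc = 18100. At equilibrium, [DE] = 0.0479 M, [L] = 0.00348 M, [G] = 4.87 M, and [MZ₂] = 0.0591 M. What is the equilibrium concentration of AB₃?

[AB₃] = 0.863 M

At equilibrium, Kc = [DE]²·[G] / ([MZ₂]·[AB₃]·[L]²) = 18100.
(0.0479)²·(4.87) / ((0.0591)·([AB₃])·(0.00348)²) = 18100
[AB₃] = 0.863 M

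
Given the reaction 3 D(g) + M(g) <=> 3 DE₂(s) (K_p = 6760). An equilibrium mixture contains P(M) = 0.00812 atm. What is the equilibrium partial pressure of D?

P(D) = 0.263 atm

(DE₂ is a pure solid — omitted from K_p.)
At equilibrium, K_p = 1 / (P(D)³·P(M)) = 6760.
1 / ((P(D))³·(0.00812)) = 6760
P(D)³ = 0.0182 ⇒ P(D) = 0.263 atm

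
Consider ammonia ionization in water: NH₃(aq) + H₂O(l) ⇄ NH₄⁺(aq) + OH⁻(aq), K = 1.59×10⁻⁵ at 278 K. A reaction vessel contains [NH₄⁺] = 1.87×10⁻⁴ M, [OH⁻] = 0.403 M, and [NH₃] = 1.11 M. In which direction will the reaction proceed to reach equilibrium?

to the left

(H₂O is a pure liquid — omitted from Q.)
Q = [NH₄⁺]·[OH⁻] / [NH₃] = (1.87×10⁻⁴)·(0.403) / (1.11) = 6.79×10⁻⁵
Q = 6.79×10⁻⁵ > K = 1.59×10⁻⁵, so the reverse reaction proceeds.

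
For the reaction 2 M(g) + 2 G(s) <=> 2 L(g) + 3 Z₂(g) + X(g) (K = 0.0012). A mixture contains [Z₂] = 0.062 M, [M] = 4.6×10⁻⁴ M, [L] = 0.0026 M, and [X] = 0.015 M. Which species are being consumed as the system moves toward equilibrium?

(G is a pure solid — omitted from Q.)
Q = [L]²·[Z₂]³·[X] / [M]² = (0.0026)²·(0.062)³·(0.015) / (4.6×10⁻⁴)² = 1.1×10⁻⁴
Q = 1.1×10⁻⁴ < K = 0.0012: net forward reaction.

M, G (reactants)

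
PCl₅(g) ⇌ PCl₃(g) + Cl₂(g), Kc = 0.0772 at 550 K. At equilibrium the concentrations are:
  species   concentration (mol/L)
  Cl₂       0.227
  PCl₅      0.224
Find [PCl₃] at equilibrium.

[PCl₃] = 0.0762 mol/L

At equilibrium, Kc = [PCl₃]·[Cl₂] / [PCl₅] = 0.0772.
([PCl₃])·(0.227) / (0.224) = 0.0772
[PCl₃] = 0.0762 mol/L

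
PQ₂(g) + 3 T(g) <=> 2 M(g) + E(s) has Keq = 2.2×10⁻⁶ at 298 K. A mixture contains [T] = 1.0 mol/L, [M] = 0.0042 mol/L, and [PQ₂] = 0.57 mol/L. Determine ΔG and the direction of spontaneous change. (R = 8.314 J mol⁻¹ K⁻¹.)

ΔG = 6.55 kJ/mol; the forward reaction is non-spontaneous

(E is a pure solid — omitted from Q.)
Q = [M]² / ([PQ₂]·[T]³) = (0.0042)² / ((0.57)·(1.0)³) = 3.09×10⁻⁵
ΔG = RT ln(Q/Keq) = (8.314 J mol⁻¹ K⁻¹)(298 K) × ln(3.09×10⁻⁵/2.2×10⁻⁶)
   = (2.478 kJ/mol)(2.642) = 6.55 kJ/mol
ΔG > 0, so the forward reaction is non-spontaneous (proceeds in reverse).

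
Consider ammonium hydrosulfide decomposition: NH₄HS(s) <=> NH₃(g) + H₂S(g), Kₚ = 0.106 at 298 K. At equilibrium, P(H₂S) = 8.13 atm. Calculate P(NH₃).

(NH₄HS is a pure solid — omitted from Kₚ.)
At equilibrium, Kₚ = P(NH₃)·P(H₂S) = 0.106.
(P(NH₃))·(8.13) = 0.106
P(NH₃) = 0.0130 atm

P(NH₃) = 0.0130 atm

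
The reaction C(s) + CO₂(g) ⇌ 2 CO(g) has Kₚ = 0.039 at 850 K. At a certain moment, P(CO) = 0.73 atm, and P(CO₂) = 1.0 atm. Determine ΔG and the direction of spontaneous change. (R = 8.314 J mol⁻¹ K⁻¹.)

ΔG = 18.5 kJ/mol; the forward reaction is non-spontaneous

(C is a pure solid — omitted from Qₚ.)
Qₚ = P(CO)² / P(CO₂) = (0.73)² / (1.0) = 0.533
ΔG = RT ln(Qₚ/Kₚ) = (8.314 J mol⁻¹ K⁻¹)(850 K) × ln(0.533/0.039)
   = (7.067 kJ/mol)(2.615) = 18.5 kJ/mol
ΔG > 0, so the forward reaction is non-spontaneous (proceeds in reverse).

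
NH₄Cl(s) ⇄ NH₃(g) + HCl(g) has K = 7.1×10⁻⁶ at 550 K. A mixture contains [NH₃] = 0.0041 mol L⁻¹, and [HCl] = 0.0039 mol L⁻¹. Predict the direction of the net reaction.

(NH₄Cl is a pure solid — omitted from Q.)
Q = [NH₃]·[HCl] = (0.0041)·(0.0039) = 1.6×10⁻⁵
Q = 1.6×10⁻⁵ > K = 7.1×10⁻⁶, so the reverse reaction proceeds.

to the left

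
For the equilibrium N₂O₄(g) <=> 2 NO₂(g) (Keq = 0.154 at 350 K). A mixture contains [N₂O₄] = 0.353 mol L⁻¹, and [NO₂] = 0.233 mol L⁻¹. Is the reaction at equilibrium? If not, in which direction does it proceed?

no net change (already at equilibrium)

Q = [NO₂]² / [N₂O₄] = (0.233)² / (0.353) = 0.154
Q = 0.154 = Keq, so the system is already at equilibrium.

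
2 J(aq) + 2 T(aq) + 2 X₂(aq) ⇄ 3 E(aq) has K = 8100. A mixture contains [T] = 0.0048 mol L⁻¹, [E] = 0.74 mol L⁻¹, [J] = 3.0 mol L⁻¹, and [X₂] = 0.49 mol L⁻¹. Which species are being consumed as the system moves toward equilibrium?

none (at equilibrium)

Q = [E]³ / ([J]²·[T]²·[X₂]²) = (0.74)³ / ((3.0)²·(0.0048)²·(0.49)²) = 8100
Q = 8100 = K; the system is at equilibrium.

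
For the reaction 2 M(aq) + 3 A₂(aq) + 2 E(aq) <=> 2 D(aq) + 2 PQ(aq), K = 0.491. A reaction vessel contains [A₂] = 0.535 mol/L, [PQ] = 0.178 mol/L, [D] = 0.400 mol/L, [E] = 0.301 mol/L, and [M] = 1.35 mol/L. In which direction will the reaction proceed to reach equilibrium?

in the forward direction

Q = [D]²·[PQ]² / ([M]²·[A₂]³·[E]²) = (0.400)²·(0.178)² / ((1.35)²·(0.535)³·(0.301)²) = 0.200
Q = 0.200 < K = 0.491, so the forward reaction proceeds.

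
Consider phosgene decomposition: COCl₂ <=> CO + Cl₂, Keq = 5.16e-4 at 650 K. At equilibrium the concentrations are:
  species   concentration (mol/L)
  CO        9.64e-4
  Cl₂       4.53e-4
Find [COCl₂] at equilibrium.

[COCl₂] = 8.46e-4 mol/L

At equilibrium, Keq = [CO]·[Cl₂] / [COCl₂] = 5.16e-4.
(9.64e-4)·(4.53e-4) / ([COCl₂]) = 5.16e-4
[COCl₂] = 8.46e-4 mol/L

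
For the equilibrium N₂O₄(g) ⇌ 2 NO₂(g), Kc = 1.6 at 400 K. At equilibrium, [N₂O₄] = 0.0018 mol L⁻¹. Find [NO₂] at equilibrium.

[NO₂] = 0.054 mol L⁻¹

At equilibrium, Kc = [NO₂]² / [N₂O₄] = 1.6.
([NO₂])² / (0.0018) = 1.6
[NO₂]² = 0.00288 ⇒ [NO₂] = 0.054 mol L⁻¹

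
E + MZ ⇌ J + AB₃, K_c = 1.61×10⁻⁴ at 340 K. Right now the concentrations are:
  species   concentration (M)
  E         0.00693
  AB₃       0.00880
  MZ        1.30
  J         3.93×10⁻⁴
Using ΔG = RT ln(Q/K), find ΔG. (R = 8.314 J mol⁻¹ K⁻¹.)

Q_c = [J]·[AB₃] / ([E]·[MZ]) = (3.93×10⁻⁴)·(0.00880) / ((0.00693)·(1.30)) = 3.84×10⁻⁴
ΔG = RT ln(Q_c/K_c) = (8.314 J mol⁻¹ K⁻¹)(340 K) × ln(3.84×10⁻⁴/1.61×10⁻⁴)
   = (2.827 kJ/mol)(0.8692) = 2.46 kJ/mol
ΔG > 0, so the forward reaction is non-spontaneous (proceeds in reverse).

ΔG = 2.46 kJ/mol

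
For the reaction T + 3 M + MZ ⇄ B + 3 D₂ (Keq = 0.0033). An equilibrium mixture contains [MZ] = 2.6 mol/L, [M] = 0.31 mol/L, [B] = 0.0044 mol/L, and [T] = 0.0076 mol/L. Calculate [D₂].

[D₂] = 0.076 mol/L

At equilibrium, Keq = [B]·[D₂]³ / ([T]·[M]³·[MZ]) = 0.0033.
(0.0044)·([D₂])³ / ((0.0076)·(0.31)³·(2.6)) = 0.0033
[D₂]³ = 4.42e-4 ⇒ [D₂] = 0.076 mol/L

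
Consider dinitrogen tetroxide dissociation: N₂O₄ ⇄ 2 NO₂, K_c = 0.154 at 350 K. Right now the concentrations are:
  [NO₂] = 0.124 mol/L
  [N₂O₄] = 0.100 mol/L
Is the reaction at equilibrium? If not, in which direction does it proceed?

at equilibrium

Q_c = [NO₂]² / [N₂O₄] = (0.124)² / (0.100) = 0.154
Q_c = 0.154 = K_c, so the system is already at equilibrium.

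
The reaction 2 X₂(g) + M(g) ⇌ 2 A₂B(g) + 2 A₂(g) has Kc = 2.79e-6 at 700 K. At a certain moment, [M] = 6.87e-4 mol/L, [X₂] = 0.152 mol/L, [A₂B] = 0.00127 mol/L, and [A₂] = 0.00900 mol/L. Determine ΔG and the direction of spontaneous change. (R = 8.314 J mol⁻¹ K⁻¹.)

Qc = [A₂B]²·[A₂]² / ([X₂]²·[M]) = (0.00127)²·(0.00900)² / ((0.152)²·(6.87e-4)) = 8.23e-6
ΔG = RT ln(Qc/Kc) = (8.314 J mol⁻¹ K⁻¹)(700 K) × ln(8.23e-6/2.79e-6)
   = (5.820 kJ/mol)(1.082) = 6.30 kJ/mol
ΔG > 0, so the forward reaction is non-spontaneous (proceeds in reverse).

ΔG = 6.30 kJ/mol; the forward reaction is non-spontaneous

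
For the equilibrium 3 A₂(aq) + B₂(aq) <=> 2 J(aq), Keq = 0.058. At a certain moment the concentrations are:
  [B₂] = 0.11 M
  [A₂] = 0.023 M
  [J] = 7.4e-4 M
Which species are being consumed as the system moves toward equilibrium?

J (products)

Q = [J]² / ([A₂]³·[B₂]) = (7.4e-4)² / ((0.023)³·(0.11)) = 0.41
Q = 0.41 > Keq = 0.058: net reverse reaction.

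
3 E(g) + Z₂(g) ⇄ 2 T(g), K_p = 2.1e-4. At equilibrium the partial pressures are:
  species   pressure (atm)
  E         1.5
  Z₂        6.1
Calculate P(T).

P(T) = 0.066 atm

At equilibrium, K_p = P(T)² / (P(E)³·P(Z₂)) = 2.1e-4.
(P(T))² / ((1.5)³·(6.1)) = 2.1e-4
P(T)² = 0.00432 ⇒ P(T) = 0.066 atm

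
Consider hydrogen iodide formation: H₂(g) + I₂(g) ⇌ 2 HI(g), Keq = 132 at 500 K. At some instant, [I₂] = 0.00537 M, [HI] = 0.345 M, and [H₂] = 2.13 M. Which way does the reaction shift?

to the right

Q = [HI]² / ([H₂]·[I₂]) = (0.345)² / ((2.13)·(0.00537)) = 10.4
Q = 10.4 < Keq = 132, so the forward reaction proceeds.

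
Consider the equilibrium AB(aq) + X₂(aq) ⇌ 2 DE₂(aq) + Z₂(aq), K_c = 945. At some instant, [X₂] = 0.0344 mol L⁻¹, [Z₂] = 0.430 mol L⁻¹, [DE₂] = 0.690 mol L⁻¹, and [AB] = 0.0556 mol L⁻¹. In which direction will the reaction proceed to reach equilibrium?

Q_c = [DE₂]²·[Z₂] / ([AB]·[X₂]) = (0.690)²·(0.430) / ((0.0556)·(0.0344)) = 107
Q_c = 107 < K_c = 945, so the forward reaction proceeds.

toward products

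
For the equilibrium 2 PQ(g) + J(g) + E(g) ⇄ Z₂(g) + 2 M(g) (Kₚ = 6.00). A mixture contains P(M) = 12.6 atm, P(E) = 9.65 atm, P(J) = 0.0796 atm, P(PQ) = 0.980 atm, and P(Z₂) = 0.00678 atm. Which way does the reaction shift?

Qₚ = P(Z₂)·P(M)² / (P(PQ)²·P(J)·P(E)) = (0.00678)·(12.6)² / ((0.980)²·(0.0796)·(9.65)) = 1.46
Qₚ = 1.46 < Kₚ = 6.00, so the forward reaction proceeds.

to the right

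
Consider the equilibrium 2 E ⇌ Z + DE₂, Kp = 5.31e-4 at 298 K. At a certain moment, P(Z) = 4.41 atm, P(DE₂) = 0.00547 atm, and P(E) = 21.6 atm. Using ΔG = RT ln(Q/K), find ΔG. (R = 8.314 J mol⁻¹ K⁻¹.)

Qp = P(Z)·P(DE₂) / P(E)² = (4.41)·(0.00547) / (21.6)² = 5.17e-5
ΔG = RT ln(Qp/Kp) = (8.314 J mol⁻¹ K⁻¹)(298 K) × ln(5.17e-5/5.31e-4)
   = (2.478 kJ/mol)(-2.329) = -5.77 kJ/mol
ΔG < 0, so the forward reaction is spontaneous (proceeds forward).

ΔG = -5.77 kJ/mol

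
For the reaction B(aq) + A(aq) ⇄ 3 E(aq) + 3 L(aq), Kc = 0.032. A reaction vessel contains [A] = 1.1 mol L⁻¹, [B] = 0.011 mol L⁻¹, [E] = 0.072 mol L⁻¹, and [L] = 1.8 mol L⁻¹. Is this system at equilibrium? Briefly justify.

no; Q > K, reaction proceeds in reverse

Qc = [E]³·[L]³ / ([B]·[A]) = (0.072)³·(1.8)³ / ((0.011)·(1.1)) = 0.18
Qc = 0.18 > Kc = 0.032: net reverse reaction.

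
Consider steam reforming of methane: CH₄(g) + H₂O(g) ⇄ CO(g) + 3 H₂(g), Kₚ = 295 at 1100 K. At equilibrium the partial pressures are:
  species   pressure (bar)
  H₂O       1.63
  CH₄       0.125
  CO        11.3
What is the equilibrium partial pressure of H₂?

At equilibrium, Kₚ = P(CO)·P(H₂)³ / (P(CH₄)·P(H₂O)) = 295.
(11.3)·(P(H₂))³ / ((0.125)·(1.63)) = 295
P(H₂)³ = 5.32 ⇒ P(H₂) = 1.75 bar

P(H₂) = 1.75 bar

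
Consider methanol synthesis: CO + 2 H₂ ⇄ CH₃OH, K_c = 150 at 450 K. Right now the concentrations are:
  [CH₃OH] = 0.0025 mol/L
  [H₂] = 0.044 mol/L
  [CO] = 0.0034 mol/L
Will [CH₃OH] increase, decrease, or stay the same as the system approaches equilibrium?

decrease

Q_c = [CH₃OH] / ([CO]·[H₂]²) = (0.0025) / ((0.0034)·(0.044)²) = 380
Q_c = 380 > K_c = 150: net reverse reaction.
CH₃OH is a product, so it decreases.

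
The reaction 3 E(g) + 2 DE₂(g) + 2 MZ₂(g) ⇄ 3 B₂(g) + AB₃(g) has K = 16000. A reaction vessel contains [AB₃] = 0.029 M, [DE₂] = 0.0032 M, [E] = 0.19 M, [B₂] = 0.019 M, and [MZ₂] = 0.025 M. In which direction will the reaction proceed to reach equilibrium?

toward products

Q = [B₂]³·[AB₃] / ([E]³·[DE₂]²·[MZ₂]²) = (0.019)³·(0.029) / ((0.19)³·(0.0032)²·(0.025)²) = 4500
Q = 4500 < K = 16000, so the forward reaction proceeds.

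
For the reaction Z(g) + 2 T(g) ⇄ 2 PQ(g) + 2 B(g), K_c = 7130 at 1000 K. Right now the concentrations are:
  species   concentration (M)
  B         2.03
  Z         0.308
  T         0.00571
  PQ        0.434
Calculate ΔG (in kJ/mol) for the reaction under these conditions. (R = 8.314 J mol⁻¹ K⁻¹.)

Q_c = [PQ]²·[B]² / ([Z]·[T]²) = (0.434)²·(2.03)² / ((0.308)·(0.00571)²) = 77300
ΔG = RT ln(Q_c/K_c) = (8.314 J mol⁻¹ K⁻¹)(1000 K) × ln(77300/7130)
   = (8.314 kJ/mol)(2.383) = 19.8 kJ/mol
ΔG > 0, so the forward reaction is non-spontaneous (proceeds in reverse).

ΔG = 19.8 kJ/mol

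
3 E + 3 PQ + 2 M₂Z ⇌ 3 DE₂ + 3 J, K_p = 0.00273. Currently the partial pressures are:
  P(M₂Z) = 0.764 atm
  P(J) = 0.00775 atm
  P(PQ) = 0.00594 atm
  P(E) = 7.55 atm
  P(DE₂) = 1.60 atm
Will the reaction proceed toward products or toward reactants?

reverse (toward reactants)

Q_p = P(DE₂)³·P(J)³ / (P(E)³·P(PQ)³·P(M₂Z)²) = (1.60)³·(0.00775)³ / ((7.55)³·(0.00594)³·(0.764)²) = 0.0362
Q_p = 0.0362 > K_p = 0.00273, so the reverse reaction proceeds.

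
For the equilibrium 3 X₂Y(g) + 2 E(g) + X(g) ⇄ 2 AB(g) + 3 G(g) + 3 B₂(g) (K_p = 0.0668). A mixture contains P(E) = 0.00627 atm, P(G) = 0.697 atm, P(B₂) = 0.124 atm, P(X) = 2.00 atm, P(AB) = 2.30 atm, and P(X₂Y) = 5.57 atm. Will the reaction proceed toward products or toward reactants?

Q_p = P(AB)²·P(G)³·P(B₂)³ / (P(X₂Y)³·P(E)²·P(X)) = (2.30)²·(0.697)³·(0.124)³ / ((5.57)³·(0.00627)²·(2.00)) = 0.251
Q_p = 0.251 > K_p = 0.0668, so the reverse reaction proceeds.

to the left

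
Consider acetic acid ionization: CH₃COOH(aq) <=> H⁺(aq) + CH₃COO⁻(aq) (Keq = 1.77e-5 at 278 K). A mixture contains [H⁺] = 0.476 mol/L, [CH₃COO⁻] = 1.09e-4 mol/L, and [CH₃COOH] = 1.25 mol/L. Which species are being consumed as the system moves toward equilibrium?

Q = [H⁺]·[CH₃COO⁻] / [CH₃COOH] = (0.476)·(1.09e-4) / (1.25) = 4.15e-5
Q = 4.15e-5 > Keq = 1.77e-5: net reverse reaction.

H⁺, CH₃COO⁻ (products)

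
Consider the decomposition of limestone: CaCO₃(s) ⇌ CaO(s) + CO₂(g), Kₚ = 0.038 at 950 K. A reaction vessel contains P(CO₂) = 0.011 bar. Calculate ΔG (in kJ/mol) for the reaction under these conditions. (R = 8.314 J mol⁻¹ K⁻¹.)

(CaCO₃, CaO are pure solids — omitted from Qₚ.)
Qₚ = P(CO₂) = 0.0110
ΔG = RT ln(Qₚ/Kₚ) = (8.314 J mol⁻¹ K⁻¹)(950 K) × ln(0.0110/0.038)
   = (7.898 kJ/mol)(-1.240) = -9.79 kJ/mol
ΔG < 0, so the forward reaction is spontaneous (proceeds forward).

ΔG = -9.79 kJ/mol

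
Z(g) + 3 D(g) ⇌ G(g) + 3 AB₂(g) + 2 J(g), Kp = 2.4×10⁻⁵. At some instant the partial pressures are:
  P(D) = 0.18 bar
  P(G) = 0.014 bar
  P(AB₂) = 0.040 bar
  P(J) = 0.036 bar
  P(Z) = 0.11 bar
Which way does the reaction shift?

Qp = P(G)·P(AB₂)³·P(J)² / (P(Z)·P(D)³) = (0.014)·(0.040)³·(0.036)² / ((0.11)·(0.18)³) = 1.8×10⁻⁶
Qp = 1.8×10⁻⁶ < Kp = 2.4×10⁻⁵, so the forward reaction proceeds.

in the forward direction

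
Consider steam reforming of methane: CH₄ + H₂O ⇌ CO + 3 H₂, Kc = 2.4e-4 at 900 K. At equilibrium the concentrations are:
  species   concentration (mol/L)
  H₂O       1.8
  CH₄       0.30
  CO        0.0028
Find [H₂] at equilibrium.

[H₂] = 0.36 mol/L

At equilibrium, Kc = [CO]·[H₂]³ / ([CH₄]·[H₂O]) = 2.4e-4.
(0.0028)·([H₂])³ / ((0.30)·(1.8)) = 2.4e-4
[H₂]³ = 0.0463 ⇒ [H₂] = 0.36 mol/L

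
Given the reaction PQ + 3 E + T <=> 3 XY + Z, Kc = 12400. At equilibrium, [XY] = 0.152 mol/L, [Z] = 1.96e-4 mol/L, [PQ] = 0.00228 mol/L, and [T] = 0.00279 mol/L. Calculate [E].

At equilibrium, Kc = [XY]³·[Z] / ([PQ]·[E]³·[T]) = 12400.
(0.152)³·(1.96e-4) / ((0.00228)·([E])³·(0.00279)) = 12400
[E]³ = 8.73e-6 ⇒ [E] = 0.0206 mol/L

[E] = 0.0206 mol/L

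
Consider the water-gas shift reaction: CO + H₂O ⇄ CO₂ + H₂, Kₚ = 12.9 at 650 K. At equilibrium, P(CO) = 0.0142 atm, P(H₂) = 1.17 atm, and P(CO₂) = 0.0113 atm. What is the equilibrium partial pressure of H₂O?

At equilibrium, Kₚ = P(CO₂)·P(H₂) / (P(CO)·P(H₂O)) = 12.9.
(0.0113)·(1.17) / ((0.0142)·(P(H₂O))) = 12.9
P(H₂O) = 0.0722 atm

P(H₂O) = 0.0722 atm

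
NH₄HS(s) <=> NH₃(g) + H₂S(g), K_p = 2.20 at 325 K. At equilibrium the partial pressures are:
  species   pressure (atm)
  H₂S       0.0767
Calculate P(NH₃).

(NH₄HS is a pure solid — omitted from K_p.)
At equilibrium, K_p = P(NH₃)·P(H₂S) = 2.20.
(P(NH₃))·(0.0767) = 2.20
P(NH₃) = 28.7 atm

P(NH₃) = 28.7 atm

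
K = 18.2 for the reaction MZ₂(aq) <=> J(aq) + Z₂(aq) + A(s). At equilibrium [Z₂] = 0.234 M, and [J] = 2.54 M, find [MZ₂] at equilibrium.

(A is a pure solid — omitted from K.)
At equilibrium, K = [J]·[Z₂] / [MZ₂] = 18.2.
(2.54)·(0.234) / ([MZ₂]) = 18.2
[MZ₂] = 0.0327 M

[MZ₂] = 0.0327 M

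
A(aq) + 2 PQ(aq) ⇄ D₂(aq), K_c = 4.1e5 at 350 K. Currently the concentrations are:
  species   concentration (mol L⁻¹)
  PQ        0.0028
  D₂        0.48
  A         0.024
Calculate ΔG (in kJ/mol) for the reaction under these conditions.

ΔG = 5.32 kJ/mol

Q_c = [D₂] / ([A]·[PQ]²) = (0.48) / ((0.024)·(0.0028)²) = 2.55e6
ΔG = RT ln(Q_c/K_c) = (8.314 J mol⁻¹ K⁻¹)(350 K) × ln(2.55e6/4.1e5)
   = (2.910 kJ/mol)(1.828) = 5.32 kJ/mol
ΔG > 0, so the forward reaction is non-spontaneous (proceeds in reverse).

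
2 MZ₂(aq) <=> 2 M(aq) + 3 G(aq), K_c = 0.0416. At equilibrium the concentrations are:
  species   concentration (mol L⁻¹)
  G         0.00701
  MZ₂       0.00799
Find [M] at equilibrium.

At equilibrium, K_c = [M]²·[G]³ / [MZ₂]² = 0.0416.
([M])²·(0.00701)³ / (0.00799)² = 0.0416
[M]² = 7.71 ⇒ [M] = 2.78 mol L⁻¹

[M] = 2.78 mol L⁻¹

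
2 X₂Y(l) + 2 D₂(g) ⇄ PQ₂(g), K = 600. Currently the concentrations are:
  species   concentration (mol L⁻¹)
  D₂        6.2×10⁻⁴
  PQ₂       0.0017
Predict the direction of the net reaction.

toward reactants

(X₂Y is a pure liquid — omitted from Q.)
Q = [PQ₂] / [D₂]² = (0.0017) / (6.2×10⁻⁴)² = 4400
Q = 4400 > K = 600, so the reverse reaction proceeds.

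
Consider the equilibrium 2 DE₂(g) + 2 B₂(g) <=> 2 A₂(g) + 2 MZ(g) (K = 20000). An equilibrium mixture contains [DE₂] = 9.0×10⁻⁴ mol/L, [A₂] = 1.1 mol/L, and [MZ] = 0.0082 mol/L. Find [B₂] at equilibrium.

[B₂] = 0.071 mol/L

At equilibrium, K = [A₂]²·[MZ]² / ([DE₂]²·[B₂]²) = 20000.
(1.1)²·(0.0082)² / ((9.0×10⁻⁴)²·([B₂])²) = 20000
[B₂]² = 0.00502 ⇒ [B₂] = 0.071 mol/L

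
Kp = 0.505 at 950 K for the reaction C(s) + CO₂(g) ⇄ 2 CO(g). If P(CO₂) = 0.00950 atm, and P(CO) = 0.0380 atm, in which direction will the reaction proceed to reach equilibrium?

to the right

(C is a pure solid — omitted from Qp.)
Qp = P(CO)² / P(CO₂) = (0.0380)² / (0.00950) = 0.152
Qp = 0.152 < Kp = 0.505, so the forward reaction proceeds.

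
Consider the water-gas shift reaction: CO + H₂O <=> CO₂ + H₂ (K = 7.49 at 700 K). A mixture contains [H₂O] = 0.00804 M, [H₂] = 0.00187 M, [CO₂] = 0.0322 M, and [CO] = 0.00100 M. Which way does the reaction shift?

Q = [CO₂]·[H₂] / ([CO]·[H₂O]) = (0.0322)·(0.00187) / ((0.00100)·(0.00804)) = 7.49
Q = 7.49 = K, so the system is already at equilibrium.

no net change (already at equilibrium)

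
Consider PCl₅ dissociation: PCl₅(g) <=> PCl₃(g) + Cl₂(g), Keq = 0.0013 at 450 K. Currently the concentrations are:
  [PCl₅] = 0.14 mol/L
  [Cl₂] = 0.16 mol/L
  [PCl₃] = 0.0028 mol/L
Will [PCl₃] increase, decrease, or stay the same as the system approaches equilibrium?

decrease

Q = [PCl₃]·[Cl₂] / [PCl₅] = (0.0028)·(0.16) / (0.14) = 0.0032
Q = 0.0032 > Keq = 0.0013: net reverse reaction.
PCl₃ is a product, so it decreases.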